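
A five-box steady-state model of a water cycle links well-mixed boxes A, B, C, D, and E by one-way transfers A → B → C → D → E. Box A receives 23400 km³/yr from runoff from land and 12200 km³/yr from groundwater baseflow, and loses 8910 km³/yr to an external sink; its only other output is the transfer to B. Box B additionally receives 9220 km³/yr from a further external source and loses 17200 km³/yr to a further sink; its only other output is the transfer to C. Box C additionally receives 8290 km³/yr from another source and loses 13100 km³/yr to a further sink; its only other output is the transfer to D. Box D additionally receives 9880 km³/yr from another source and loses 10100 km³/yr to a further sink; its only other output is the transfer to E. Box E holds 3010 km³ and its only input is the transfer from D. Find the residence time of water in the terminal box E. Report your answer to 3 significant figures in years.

Box A: F(A→B) = (23400 + 12200) − 8910 = 26690 km³/yr.
Box B: F(B→C) = (26690 + 9220) − 17200 = 18710 km³/yr.
Box C: F(C→D) = (18710 + 8290) − 13100 = 13900 km³/yr.
Box D: F(D→E) = (13900 + 9880) − 10100 = 13680 km³/yr.
Box E throughput = its input = 13680 km³/yr; τ = 3010 / 13680 = 0.2200 yr.

0.220 yr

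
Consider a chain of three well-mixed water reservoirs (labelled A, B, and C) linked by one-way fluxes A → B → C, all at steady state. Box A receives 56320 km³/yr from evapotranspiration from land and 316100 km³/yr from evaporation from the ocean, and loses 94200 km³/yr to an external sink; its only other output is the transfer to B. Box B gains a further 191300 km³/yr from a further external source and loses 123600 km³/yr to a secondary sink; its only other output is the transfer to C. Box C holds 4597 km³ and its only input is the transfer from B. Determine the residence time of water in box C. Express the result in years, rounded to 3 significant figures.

Box A: F(A→B) = (56320 + 316100) − 94200 = 278220 km³/yr.
Box B: F(B→C) = (278220 + 191300) − 123600 = 345920 km³/yr.
Box C throughput = its input = 345920 km³/yr; τ = 4597 / 345920 = 0.01329 yr.

0.0133 yr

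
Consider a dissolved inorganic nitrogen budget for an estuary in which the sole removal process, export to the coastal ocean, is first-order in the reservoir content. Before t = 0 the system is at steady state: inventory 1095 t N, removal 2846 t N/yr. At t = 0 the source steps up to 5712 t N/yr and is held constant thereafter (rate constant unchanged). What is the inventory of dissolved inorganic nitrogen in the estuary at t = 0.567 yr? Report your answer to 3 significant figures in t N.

τ = M₀/F₀ = 1095/2846 = 0.3848 yr; rate constant k = 1/τ.
New steady state M_∞ = F₁/k = F₁·τ = 5712 × 0.3848 = 2197.7 t N.
M(t) = M_∞ + (M₀ − M_∞)·e^(−t/τ); t/τ = 0.567/0.3848 = 1.474, so e^(−t/τ) = 0.2291.
M(t) = 2197.7 − 1103 × 0.2291 = 1945.1 t N.

1950 t N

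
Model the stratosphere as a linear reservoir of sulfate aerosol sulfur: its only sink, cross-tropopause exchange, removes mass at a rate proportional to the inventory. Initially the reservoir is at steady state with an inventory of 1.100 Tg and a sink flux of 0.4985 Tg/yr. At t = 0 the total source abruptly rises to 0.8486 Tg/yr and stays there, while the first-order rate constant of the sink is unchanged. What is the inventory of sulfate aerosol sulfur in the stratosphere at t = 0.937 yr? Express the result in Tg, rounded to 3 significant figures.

τ = M₀/F₀ = 1.100/0.4985 = 2.207 yr; rate constant k = 1/τ.
New steady state M_∞ = F₁/k = F₁·τ = 0.8486 × 2.207 = 1.8725 Tg.
M(t) = M_∞ + (M₀ − M_∞)·e^(−t/τ); t/τ = 0.937/2.207 = 0.4246, so e^(−t/τ) = 0.6540.
M(t) = 1.8725 − 0.7725 × 0.6540 = 1.3673 Tg.

1.37 Tg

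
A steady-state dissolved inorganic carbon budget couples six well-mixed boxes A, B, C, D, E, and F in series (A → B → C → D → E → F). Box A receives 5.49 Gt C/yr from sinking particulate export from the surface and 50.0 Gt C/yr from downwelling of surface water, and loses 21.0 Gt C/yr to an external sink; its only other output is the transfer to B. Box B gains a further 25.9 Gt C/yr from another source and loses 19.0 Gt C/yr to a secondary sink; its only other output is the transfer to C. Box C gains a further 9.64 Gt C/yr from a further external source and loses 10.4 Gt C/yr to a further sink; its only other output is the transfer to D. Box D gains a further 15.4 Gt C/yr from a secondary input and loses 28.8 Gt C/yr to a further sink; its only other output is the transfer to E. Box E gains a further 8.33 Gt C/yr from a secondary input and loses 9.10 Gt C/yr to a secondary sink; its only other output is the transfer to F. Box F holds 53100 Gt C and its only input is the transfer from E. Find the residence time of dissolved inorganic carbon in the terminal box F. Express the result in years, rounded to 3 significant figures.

2010 yr

Box A: F(A→B) = (5.49 + 50.0) − 21.0 = 34.490 Gt C/yr.
Box B: F(B→C) = (34.490 + 25.9) − 19.0 = 41.390 Gt C/yr.
Box C: F(C→D) = (41.390 + 9.64) − 10.4 = 40.630 Gt C/yr.
Box D: F(D→E) = (40.630 + 15.4) − 28.8 = 27.230 Gt C/yr.
Box E: F(E→F) = (27.230 + 8.33) − 9.10 = 26.460 Gt C/yr.
Box F throughput = its input = 26.460 Gt C/yr; τ = 53100 / 26.460 = 2007 yr.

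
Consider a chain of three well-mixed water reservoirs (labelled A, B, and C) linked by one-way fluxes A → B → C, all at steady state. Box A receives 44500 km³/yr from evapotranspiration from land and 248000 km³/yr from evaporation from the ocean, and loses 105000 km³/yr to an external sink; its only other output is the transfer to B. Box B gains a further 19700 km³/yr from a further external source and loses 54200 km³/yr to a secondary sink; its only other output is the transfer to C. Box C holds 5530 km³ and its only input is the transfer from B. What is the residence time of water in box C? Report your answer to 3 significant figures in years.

0.0361 yr

Box A: F(A→B) = (44500 + 248000) − 105000 = 187500 km³/yr.
Box B: F(B→C) = (187500 + 19700) − 54200 = 153000 km³/yr.
Box C throughput = its input = 153000 km³/yr; τ = 5530 / 153000 = 0.03614 yr.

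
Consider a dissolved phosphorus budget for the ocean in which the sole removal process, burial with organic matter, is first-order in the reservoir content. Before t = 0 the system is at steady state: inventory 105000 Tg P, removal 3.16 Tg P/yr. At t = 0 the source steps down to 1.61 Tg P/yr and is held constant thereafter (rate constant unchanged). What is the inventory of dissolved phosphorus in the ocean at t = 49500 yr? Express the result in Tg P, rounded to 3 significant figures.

65100 Tg P

τ = M₀/F₀ = 105000/3.16 = 33230 yr; rate constant k = 1/τ.
New steady state M_∞ = F₁/k = F₁·τ = 1.61 × 33230 = 53497 Tg P.
M(t) = M_∞ + (M₀ − M_∞)·e^(−t/τ); t/τ = 49500/33230 = 1.490, so e^(−t/τ) = 0.2254.
M(t) = 53497 + 51500 × 0.2254 = 65108 Tg P.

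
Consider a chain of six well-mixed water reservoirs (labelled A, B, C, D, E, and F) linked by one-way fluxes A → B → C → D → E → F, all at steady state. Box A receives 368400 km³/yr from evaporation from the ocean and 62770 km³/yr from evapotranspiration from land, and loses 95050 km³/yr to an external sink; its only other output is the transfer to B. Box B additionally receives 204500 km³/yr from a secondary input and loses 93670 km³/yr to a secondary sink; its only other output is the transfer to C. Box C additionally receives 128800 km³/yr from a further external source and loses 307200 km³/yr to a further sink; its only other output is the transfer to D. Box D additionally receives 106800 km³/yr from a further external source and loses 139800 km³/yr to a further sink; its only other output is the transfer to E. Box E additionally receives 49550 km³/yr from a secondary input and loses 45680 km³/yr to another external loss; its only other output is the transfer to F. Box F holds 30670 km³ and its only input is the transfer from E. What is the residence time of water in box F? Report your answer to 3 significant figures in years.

0.128 yr

Box A: F(A→B) = (368400 + 62770) − 95050 = 336120 km³/yr.
Box B: F(B→C) = (336120 + 204500) − 93670 = 446950 km³/yr.
Box C: F(C→D) = (446950 + 128800) − 307200 = 268550 km³/yr.
Box D: F(D→E) = (268550 + 106800) − 139800 = 235550 km³/yr.
Box E: F(E→F) = (235550 + 49550) − 45680 = 239420 km³/yr.
Box F throughput = its input = 239420 km³/yr; τ = 30670 / 239420 = 0.1281 yr.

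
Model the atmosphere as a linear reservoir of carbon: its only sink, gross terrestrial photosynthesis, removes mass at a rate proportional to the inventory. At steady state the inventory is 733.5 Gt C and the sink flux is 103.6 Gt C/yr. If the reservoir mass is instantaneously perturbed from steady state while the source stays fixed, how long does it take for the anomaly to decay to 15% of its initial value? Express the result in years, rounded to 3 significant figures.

13.4 yr

For a linear reservoir the anomaly decays as exp(−t/τ) with τ = M/F = 733.5/103.6 = 7.080 yr.
exp(−t/τ) = 0.15 ⇒ t = −τ ln(0.15) = 7.080 × 1.897 = 13.43 yr.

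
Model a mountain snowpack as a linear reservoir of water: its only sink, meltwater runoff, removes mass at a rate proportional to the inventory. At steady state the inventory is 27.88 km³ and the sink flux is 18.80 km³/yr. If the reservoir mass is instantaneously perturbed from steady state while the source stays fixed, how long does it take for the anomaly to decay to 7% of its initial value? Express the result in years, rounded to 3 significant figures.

3.94 yr

For a linear reservoir the anomaly decays as exp(−t/τ) with τ = M/F = 27.88/18.80 = 1.483 yr.
exp(−t/τ) = 0.07 ⇒ t = −τ ln(0.07) = 1.483 × 2.659 = 3.944 yr.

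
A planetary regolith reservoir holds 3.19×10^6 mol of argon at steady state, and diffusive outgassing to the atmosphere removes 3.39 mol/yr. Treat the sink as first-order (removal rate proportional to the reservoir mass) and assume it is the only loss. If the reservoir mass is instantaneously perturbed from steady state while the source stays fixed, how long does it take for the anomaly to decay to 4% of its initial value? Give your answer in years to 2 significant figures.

3.0×10^6 yr

For a linear reservoir the anomaly decays as exp(−t/τ) with τ = M/F = 3.19×10^6/3.39 = 941000 yr.
exp(−t/τ) = 0.04 ⇒ t = −τ ln(0.04) = 941000 × 3.219 = 3.029×10^6 yr.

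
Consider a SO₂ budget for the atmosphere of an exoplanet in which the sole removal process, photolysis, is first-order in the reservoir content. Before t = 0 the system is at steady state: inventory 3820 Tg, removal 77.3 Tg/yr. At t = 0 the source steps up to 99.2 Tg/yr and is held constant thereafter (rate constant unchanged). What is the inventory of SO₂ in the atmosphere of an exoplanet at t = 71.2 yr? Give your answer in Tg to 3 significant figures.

4650 Tg

τ = M₀/F₀ = 3820/77.3 = 49.42 yr; rate constant k = 1/τ.
New steady state M_∞ = F₁/k = F₁·τ = 99.2 × 49.42 = 4902.3 Tg.
M(t) = M_∞ + (M₀ − M_∞)·e^(−t/τ); t/τ = 71.2/49.42 = 1.441, so e^(−t/τ) = 0.2367.
M(t) = 4902.3 − 1082 × 0.2367 = 4646.0 Tg.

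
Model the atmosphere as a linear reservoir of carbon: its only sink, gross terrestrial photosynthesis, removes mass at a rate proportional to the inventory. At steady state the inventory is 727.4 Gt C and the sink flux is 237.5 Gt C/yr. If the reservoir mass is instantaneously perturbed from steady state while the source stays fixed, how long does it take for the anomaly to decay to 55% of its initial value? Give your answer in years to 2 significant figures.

For a linear reservoir the anomaly decays as exp(−t/τ) with τ = M/F = 727.4/237.5 = 3.063 yr.
exp(−t/τ) = 0.55 ⇒ t = −τ ln(0.55) = 3.063 × 0.5978 = 1.831 yr.

1.8 yr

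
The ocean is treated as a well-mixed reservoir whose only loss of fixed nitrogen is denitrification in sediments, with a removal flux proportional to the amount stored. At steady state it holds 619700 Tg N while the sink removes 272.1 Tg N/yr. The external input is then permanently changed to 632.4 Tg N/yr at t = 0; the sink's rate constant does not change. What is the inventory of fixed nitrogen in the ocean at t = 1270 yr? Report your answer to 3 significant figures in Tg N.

970000 Tg N

τ = M₀/F₀ = 619700/272.1 = 2277 yr; rate constant k = 1/τ.
New steady state M_∞ = F₁/k = F₁·τ = 632.4 × 2277 = 1.4403×10^6 Tg N.
M(t) = M_∞ + (M₀ − M_∞)·e^(−t/τ); t/τ = 1270/2277 = 0.5576, so e^(−t/τ) = 0.5726.
M(t) = 1.4403×10^6 − 820600 × 0.5726 = 970440 Tg N.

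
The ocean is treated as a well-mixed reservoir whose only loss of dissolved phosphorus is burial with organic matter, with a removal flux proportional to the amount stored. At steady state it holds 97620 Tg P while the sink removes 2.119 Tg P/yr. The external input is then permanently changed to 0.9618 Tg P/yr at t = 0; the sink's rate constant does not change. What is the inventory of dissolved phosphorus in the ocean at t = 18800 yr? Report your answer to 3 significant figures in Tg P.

79800 Tg P

τ = M₀/F₀ = 97620/2.119 = 46070 yr; rate constant k = 1/τ.
New steady state M_∞ = F₁/k = F₁·τ = 0.9618 × 46070 = 44309 Tg P.
M(t) = M_∞ + (M₀ − M_∞)·e^(−t/τ); t/τ = 18800/46070 = 0.4081, so e^(−t/τ) = 0.6649.
M(t) = 44309 + 53310 × 0.6649 = 79757 Tg P.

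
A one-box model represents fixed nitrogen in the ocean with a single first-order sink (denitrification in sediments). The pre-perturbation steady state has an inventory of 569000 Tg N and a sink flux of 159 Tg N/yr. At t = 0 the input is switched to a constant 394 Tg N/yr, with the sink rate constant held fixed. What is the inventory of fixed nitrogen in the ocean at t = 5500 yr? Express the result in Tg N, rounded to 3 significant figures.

1.23×10^6 Tg N

The sink rate constant is k = F₀/M₀ = 159/569000 = 0.0002794 yr⁻¹.
Solving dM/dt = F₁ − kM with M(0) = M₀ gives M(t) = F₁/k + (M₀ − F₁/k)·e^(−kt).
F₁/k = 394/0.0002794 = 1.4100×10^6 Tg N; kt = 0.0002794 × 5500 = 1.537, e^(−kt) = 0.2150.
M(5500) = 1.4100×10^6 + (569000 − 1.4100×10^6) × 0.2150 = 1.4100×10^6 − 180800 = 1.2291×10^6 Tg N.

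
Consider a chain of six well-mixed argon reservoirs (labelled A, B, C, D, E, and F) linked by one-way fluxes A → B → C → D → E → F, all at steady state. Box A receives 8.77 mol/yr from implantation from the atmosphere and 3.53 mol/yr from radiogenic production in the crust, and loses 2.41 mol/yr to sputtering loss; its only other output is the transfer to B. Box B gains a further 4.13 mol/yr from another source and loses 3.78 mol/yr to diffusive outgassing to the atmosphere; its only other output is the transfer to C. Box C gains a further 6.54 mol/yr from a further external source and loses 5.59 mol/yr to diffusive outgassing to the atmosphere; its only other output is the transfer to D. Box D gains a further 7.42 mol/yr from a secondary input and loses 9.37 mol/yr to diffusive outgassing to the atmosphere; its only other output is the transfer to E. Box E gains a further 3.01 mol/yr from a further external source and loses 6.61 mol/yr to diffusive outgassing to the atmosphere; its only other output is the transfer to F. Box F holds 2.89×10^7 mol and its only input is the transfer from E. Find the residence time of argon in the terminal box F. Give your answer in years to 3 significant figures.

5.12×10^6 yr

Box A: F(A→B) = (8.77 + 3.53) − 2.41 = 9.8900 mol/yr.
Box B: F(B→C) = (9.8900 + 4.13) − 3.78 = 10.240 mol/yr.
Box C: F(C→D) = (10.240 + 6.54) − 5.59 = 11.190 mol/yr.
Box D: F(D→E) = (11.190 + 7.42) − 9.37 = 9.2400 mol/yr.
Box E: F(E→F) = (9.2400 + 3.01) − 6.61 = 5.6400 mol/yr.
Box F throughput = its input = 5.6400 mol/yr; τ = 2.89×10^7 / 5.6400 = 5.124×10^6 yr.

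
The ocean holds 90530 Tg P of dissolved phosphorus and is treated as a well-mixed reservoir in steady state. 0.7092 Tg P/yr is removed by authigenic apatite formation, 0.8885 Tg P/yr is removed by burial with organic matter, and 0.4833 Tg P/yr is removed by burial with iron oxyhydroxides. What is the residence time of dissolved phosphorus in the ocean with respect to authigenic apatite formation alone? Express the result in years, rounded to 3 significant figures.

128000 yr

Residence time with respect to a single sink: τ = M / F_sink.
τ = 90530 / 0.7092 = 127700 yr.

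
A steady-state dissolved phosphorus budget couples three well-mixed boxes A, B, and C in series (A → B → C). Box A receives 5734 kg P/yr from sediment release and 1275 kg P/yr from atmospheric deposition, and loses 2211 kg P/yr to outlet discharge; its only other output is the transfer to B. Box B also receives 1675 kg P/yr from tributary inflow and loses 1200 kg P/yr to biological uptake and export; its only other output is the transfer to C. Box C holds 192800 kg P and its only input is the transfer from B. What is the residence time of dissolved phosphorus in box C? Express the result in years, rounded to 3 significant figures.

36.6 yr

Box A: F(A→B) = (5734 + 1275) − 2211 = 4798.0 kg P/yr.
Box B: F(B→C) = (4798.0 + 1675) − 1200 = 5273.0 kg P/yr.
Box C throughput = its input = 5273.0 kg P/yr; τ = 192800 / 5273.0 = 36.56 yr.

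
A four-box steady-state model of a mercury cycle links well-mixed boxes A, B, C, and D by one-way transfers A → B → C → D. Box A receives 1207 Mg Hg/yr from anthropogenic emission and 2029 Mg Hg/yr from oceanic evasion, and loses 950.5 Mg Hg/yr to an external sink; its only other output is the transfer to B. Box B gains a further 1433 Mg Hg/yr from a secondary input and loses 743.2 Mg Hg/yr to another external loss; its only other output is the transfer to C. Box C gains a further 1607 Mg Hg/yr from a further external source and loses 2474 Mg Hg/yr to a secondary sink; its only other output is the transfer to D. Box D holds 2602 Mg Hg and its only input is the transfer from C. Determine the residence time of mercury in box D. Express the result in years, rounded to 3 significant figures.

1.23 yr

Box A: F(A→B) = (1207 + 2029) − 950.5 = 2285.5 Mg Hg/yr.
Box B: F(B→C) = (2285.5 + 1433) − 743.2 = 2975.3 Mg Hg/yr.
Box C: F(C→D) = (2975.3 + 1607) − 2474 = 2108.3 Mg Hg/yr.
Box D throughput = its input = 2108.3 Mg Hg/yr; τ = 2602 / 2108.3 = 1.234 yr.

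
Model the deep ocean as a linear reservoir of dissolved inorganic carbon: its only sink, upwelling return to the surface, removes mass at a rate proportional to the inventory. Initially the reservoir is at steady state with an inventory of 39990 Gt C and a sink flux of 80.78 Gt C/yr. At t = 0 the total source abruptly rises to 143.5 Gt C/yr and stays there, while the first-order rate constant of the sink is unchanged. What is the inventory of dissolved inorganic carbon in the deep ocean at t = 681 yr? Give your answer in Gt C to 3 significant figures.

63200 Gt C

τ = M₀/F₀ = 39990/80.78 = 495.0 yr; rate constant k = 1/τ.
New steady state M_∞ = F₁/k = F₁·τ = 143.5 × 495.0 = 71039 Gt C.
M(t) = M_∞ + (M₀ − M_∞)·e^(−t/τ); t/τ = 681/495.0 = 1.376, so e^(−t/τ) = 0.2527.
M(t) = 71039 − 31050 × 0.2527 = 63194 Gt C.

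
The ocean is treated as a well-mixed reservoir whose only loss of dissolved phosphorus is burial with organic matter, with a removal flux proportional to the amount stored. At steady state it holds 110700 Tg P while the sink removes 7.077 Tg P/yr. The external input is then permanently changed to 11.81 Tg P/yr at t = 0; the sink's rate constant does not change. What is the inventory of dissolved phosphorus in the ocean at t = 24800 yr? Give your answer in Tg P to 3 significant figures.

Residence time τ = M₀/F₀ = 15640 yr. The eventual steady state is M_∞ = M₀·(F₁/F₀) = 110700 × 11.81/7.077 = 184730 Tg P.
The anomaly ΔM(t) = M(t) − M_∞ decays as ΔM₀·e^(−t/τ) with ΔM₀ = 110700 − 184730 = −74030 Tg P.
At t = 24800 yr, e^(−t/τ) = e^(−1.585) = 0.2049, so ΔM = −15170 Tg P and M = 184730 − 15170 = 169570 Tg P.

170000 Tg P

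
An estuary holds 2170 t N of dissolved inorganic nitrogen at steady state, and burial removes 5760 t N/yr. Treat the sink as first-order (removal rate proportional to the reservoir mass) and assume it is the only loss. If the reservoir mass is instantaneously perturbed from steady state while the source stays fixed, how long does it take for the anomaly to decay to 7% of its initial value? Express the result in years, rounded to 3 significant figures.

1.00 yr

For a linear reservoir the anomaly decays as exp(−t/τ) with τ = M/F = 2170/5760 = 0.3767 yr.
exp(−t/τ) = 0.07 ⇒ t = −τ ln(0.07) = 0.3767 × 2.659 = 1.002 yr.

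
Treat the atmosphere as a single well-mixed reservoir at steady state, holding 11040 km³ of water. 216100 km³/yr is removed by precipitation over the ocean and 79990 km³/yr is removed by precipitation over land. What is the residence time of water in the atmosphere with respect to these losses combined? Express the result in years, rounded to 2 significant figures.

Total removal = 216100 + 79990 = 296090 km³/yr.
τ = M / ΣF_out = 11040 / 296090 = 0.03729 yr.

0.037 yr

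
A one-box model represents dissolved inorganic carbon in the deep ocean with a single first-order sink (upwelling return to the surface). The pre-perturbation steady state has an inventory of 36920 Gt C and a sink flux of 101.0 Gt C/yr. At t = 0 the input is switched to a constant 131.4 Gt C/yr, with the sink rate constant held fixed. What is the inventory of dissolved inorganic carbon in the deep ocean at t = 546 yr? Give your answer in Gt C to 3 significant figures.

τ = M₀/F₀ = 36920/101.0 = 365.5 yr; rate constant k = 1/τ.
New steady state M_∞ = F₁/k = F₁·τ = 131.4 × 365.5 = 48033 Gt C.
M(t) = M_∞ + (M₀ − M_∞)·e^(−t/τ); t/τ = 546/365.5 = 1.494, so e^(−t/τ) = 0.2245.
M(t) = 48033 − 11110 × 0.2245 = 45537 Gt C.

45500 Gt C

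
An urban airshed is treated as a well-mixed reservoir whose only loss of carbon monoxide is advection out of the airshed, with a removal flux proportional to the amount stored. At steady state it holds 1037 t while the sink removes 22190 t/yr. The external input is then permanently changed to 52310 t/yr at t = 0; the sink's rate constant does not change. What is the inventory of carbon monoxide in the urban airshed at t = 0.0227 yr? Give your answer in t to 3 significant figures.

1580 t

τ = M₀/F₀ = 1037/22190 = 0.04673 yr; rate constant k = 1/τ.
New steady state M_∞ = F₁/k = F₁·τ = 52310 × 0.04673 = 2444.6 t.
M(t) = M_∞ + (M₀ − M_∞)·e^(−t/τ); t/τ = 0.0227/0.04673 = 0.4857, so e^(−t/τ) = 0.6152.
M(t) = 2444.6 − 1408 × 0.6152 = 1578.6 t.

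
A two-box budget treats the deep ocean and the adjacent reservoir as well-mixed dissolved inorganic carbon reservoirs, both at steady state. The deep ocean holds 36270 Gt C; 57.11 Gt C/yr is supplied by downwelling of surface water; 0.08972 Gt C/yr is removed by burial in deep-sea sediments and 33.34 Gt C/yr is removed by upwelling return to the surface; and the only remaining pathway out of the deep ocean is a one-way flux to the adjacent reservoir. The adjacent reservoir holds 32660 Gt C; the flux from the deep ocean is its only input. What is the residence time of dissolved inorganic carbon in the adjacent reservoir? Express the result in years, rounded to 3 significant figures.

1380 yr

Balance the deep ocean: ΣF_in = 57.110 Gt C/yr.
Flux to the adjacent reservoir = ΣF_in − (0.08972 + 33.34) = 23.680 Gt C/yr.
At steady state the output of the adjacent reservoir equals its input, 23.680 Gt C/yr.
τ = M / F = 32660 / 23.680 = 1379 yr.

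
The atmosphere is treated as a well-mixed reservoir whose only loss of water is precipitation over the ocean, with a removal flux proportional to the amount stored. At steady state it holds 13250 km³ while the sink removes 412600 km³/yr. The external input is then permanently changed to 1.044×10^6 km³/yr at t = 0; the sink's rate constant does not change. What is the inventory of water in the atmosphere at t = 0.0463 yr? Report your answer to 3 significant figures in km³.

τ = M₀/F₀ = 13250/412600 = 0.03211 yr; rate constant k = 1/τ.
New steady state M_∞ = F₁/k = F₁·τ = 1.044×10^6 × 0.03211 = 33526 km³.
M(t) = M_∞ + (M₀ − M_∞)·e^(−t/τ); t/τ = 0.0463/0.03211 = 1.442, so e^(−t/τ) = 0.2365.
M(t) = 33526 − 20280 × 0.2365 = 28731 km³.

28700 km³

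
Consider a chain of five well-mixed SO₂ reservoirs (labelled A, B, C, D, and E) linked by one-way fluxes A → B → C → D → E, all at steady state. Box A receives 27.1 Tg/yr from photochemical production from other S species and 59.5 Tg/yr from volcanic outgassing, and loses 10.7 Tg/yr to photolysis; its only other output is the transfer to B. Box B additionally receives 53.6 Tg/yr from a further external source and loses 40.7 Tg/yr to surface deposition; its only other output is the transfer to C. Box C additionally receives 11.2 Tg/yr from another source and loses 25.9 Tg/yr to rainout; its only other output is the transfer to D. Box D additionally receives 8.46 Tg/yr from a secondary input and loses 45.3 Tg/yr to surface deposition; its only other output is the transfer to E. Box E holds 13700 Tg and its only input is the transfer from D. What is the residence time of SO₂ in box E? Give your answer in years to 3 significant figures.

Box A: F(A→B) = (27.1 + 59.5) − 10.7 = 75.900 Tg/yr.
Box B: F(B→C) = (75.900 + 53.6) − 40.7 = 88.800 Tg/yr.
Box C: F(C→D) = (88.800 + 11.2) − 25.9 = 74.100 Tg/yr.
Box D: F(D→E) = (74.100 + 8.46) − 45.3 = 37.260 Tg/yr.
Box E throughput = its input = 37.260 Tg/yr; τ = 13700 / 37.260 = 367.7 yr.

368 yr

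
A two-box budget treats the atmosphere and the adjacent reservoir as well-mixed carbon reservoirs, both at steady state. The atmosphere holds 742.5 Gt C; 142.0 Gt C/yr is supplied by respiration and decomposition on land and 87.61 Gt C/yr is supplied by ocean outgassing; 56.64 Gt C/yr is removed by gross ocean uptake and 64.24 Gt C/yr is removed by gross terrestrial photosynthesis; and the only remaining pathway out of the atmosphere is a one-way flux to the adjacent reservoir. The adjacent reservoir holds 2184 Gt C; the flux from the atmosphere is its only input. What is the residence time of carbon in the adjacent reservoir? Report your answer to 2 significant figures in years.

Balance the atmosphere: ΣF_in = 142.0 + 87.61 = 229.61 Gt C/yr.
Flux to the adjacent reservoir = ΣF_in − (56.64 + 64.24) = 108.73 Gt C/yr.
At steady state the output of the adjacent reservoir equals its input, 108.73 Gt C/yr.
τ = M / F = 2184 / 108.73 = 20.09 yr.

20 yr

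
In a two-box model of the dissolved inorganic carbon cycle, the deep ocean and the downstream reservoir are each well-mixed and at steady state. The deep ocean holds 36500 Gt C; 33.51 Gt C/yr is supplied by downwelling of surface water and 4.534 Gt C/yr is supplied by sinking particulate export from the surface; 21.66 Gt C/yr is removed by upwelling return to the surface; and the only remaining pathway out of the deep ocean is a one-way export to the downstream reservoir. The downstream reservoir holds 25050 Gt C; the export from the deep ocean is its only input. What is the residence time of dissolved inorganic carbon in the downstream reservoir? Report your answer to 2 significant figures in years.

Balance the deep ocean: ΣF_in = 33.51 + 4.534 = 38.044 Gt C/yr.
Export to the downstream reservoir = ΣF_in − (21.66) = 16.384 Gt C/yr.
At steady state the output of the downstream reservoir equals its input, 16.384 Gt C/yr.
τ = M / F = 25050 / 16.384 = 1529 yr.

1500 yr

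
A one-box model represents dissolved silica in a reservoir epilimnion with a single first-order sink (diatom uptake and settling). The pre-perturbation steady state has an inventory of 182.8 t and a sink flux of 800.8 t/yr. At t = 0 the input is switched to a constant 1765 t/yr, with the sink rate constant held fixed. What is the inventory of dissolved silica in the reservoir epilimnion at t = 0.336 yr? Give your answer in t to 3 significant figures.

The sink rate constant is k = F₀/M₀ = 800.8/182.8 = 4.381 yr⁻¹.
Solving dM/dt = F₁ − kM with M(0) = M₀ gives M(t) = F₁/k + (M₀ − F₁/k)·e^(−kt).
F₁/k = 1765/4.381 = 402.90 t; kt = 4.381 × 0.336 = 1.472, e^(−kt) = 0.2295.
M(0.336) = 402.90 + (182.8 − 402.90) × 0.2295 = 402.90 − 50.51 = 352.39 t.

352 t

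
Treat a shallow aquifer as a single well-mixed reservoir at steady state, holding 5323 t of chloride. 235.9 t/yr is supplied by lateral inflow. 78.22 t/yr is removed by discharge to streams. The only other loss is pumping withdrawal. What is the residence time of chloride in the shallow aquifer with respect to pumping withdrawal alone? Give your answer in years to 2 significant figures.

At steady state ΣF_in = ΣF_out.
ΣF_in = 235.90 t/yr.
Pumping withdrawal flux = ΣF_in − (78.22) = 235.90 − 78.22 = 157.7 t/yr.
τ = M / F = 5323 / 157.7 = 33.76 yr.

34 yr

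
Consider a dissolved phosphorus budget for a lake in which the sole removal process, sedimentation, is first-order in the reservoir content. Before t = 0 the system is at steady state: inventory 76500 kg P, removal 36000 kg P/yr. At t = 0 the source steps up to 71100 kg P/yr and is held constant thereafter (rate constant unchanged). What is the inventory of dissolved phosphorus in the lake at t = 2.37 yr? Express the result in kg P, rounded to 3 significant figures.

Residence time τ = M₀/F₀ = 2.125 yr. The eventual steady state is M_∞ = M₀·(F₁/F₀) = 76500 × 71100/36000 = 151090 kg P.
The anomaly ΔM(t) = M(t) − M_∞ decays as ΔM₀·e^(−t/τ) with ΔM₀ = 76500 − 151090 = −74590 kg P.
At t = 2.37 yr, e^(−t/τ) = e^(−1.115) = 0.3278, so ΔM = −24450 kg P and M = 151090 − 24450 = 126640 kg P.

127000 kg P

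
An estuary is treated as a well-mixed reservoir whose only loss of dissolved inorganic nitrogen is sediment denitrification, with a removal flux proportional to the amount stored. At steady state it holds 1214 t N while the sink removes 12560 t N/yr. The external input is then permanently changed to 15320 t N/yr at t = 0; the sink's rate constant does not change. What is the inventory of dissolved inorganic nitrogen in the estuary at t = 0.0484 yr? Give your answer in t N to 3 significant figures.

1320 t N

Residence time τ = M₀/F₀ = 0.09666 yr. The eventual steady state is M_∞ = M₀·(F₁/F₀) = 1214 × 15320/12560 = 1480.8 t N.
The anomaly ΔM(t) = M(t) − M_∞ decays as ΔM₀·e^(−t/τ) with ΔM₀ = 1214 − 1480.8 = −266.8 t N.
At t = 0.0484 yr, e^(−t/τ) = e^(−0.5007) = 0.6061, so ΔM = −161.7 t N and M = 1480.8 − 161.7 = 1319.1 t N.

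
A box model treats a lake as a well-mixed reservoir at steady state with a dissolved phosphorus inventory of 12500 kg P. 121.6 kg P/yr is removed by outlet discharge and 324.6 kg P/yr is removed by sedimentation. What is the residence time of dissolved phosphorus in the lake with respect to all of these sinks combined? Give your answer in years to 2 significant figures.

28 yr

Total removal flux = 121.6 + 324.6 = 446.20 kg P/yr.
τ = M / ΣF_out = 12500 / 446.20 = 28.01 yr.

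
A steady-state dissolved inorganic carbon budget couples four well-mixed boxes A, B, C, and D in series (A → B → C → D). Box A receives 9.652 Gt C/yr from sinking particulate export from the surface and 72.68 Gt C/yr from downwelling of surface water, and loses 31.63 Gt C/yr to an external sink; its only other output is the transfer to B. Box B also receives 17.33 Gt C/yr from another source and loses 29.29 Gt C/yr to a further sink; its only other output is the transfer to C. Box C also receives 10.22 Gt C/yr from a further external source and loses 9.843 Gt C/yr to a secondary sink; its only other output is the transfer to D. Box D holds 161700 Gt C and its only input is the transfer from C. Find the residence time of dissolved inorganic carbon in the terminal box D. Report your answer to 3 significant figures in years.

4130 yr

Box A: F(A→B) = (9.652 + 72.68) − 31.63 = 50.702 Gt C/yr.
Box B: F(B→C) = (50.702 + 17.33) − 29.29 = 38.742 Gt C/yr.
Box C: F(C→D) = (38.742 + 10.22) − 9.843 = 39.119 Gt C/yr.
Box D throughput = its input = 39.119 Gt C/yr; τ = 161700 / 39.119 = 4134 yr.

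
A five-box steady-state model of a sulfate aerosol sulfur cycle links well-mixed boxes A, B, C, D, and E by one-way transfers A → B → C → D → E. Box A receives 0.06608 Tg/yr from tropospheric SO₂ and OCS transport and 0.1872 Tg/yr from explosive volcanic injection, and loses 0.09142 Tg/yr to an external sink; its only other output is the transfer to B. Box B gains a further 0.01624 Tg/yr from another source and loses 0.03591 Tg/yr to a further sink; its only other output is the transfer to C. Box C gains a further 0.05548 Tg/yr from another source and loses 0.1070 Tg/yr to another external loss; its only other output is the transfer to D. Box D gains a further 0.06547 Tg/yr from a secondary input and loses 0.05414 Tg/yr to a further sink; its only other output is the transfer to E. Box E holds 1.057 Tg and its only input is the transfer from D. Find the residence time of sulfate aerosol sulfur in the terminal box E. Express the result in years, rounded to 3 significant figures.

10.4 yr

Box A: F(A→B) = (0.06608 + 0.1872) − 0.09142 = 0.16186 Tg/yr.
Box B: F(B→C) = (0.16186 + 0.01624) − 0.03591 = 0.14219 Tg/yr.
Box C: F(C→D) = (0.14219 + 0.05548) − 0.1070 = 0.090670 Tg/yr.
Box D: F(D→E) = (0.090670 + 0.06547) − 0.05414 = 0.10200 Tg/yr.
Box E throughput = its input = 0.10200 Tg/yr; τ = 1.057 / 0.10200 = 10.36 yr.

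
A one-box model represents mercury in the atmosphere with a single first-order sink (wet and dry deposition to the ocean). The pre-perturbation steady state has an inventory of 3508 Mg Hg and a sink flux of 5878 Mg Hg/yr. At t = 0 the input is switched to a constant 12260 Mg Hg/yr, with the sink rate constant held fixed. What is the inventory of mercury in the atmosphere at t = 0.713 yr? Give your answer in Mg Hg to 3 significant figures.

6160 Mg Hg

The sink rate constant is k = F₀/M₀ = 5878/3508 = 1.676 yr⁻¹.
Solving dM/dt = F₁ − kM with M(0) = M₀ gives M(t) = F₁/k + (M₀ − F₁/k)·e^(−kt).
F₁/k = 12260/1.676 = 7316.8 Mg Hg; kt = 1.676 × 0.713 = 1.195, e^(−kt) = 0.3028.
M(0.713) = 7316.8 + (3508 − 7316.8) × 0.3028 = 7316.8 − 1153 = 6163.5 Mg Hg.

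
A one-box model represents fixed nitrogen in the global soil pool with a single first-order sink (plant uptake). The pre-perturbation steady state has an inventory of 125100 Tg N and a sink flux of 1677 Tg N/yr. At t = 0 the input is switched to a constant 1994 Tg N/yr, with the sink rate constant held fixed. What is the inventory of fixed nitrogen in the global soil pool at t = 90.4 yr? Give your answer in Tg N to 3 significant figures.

Residence time τ = M₀/F₀ = 74.60 yr. The eventual steady state is M_∞ = M₀·(F₁/F₀) = 125100 × 1994/1677 = 148750 Tg N.
The anomaly ΔM(t) = M(t) − M_∞ decays as ΔM₀·e^(−t/τ) with ΔM₀ = 125100 − 148750 = −23650 Tg N.
At t = 90.4 yr, e^(−t/τ) = e^(−1.212) = 0.2977, so ΔM = −7039 Tg N and M = 148750 − 7039 = 141710 Tg N.

142000 Tg N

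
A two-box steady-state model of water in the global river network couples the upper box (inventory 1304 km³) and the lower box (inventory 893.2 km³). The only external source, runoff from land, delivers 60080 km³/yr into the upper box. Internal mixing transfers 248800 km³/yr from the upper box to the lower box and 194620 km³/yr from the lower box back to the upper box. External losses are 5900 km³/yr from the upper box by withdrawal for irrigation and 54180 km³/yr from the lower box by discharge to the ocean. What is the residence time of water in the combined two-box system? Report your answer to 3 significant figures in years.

0.0366 yr

For the system as a whole, the A↔B exchange is internal and contributes nothing to the throughput; only the external sinks remove mass.
M_total = 1304 + 893.2 = 2197.2 km³.
ΣF_external_out = 5900 + 54180 = 60080 km³/yr.
τ = M_total / ΣF_ext = 2197.2 / 60080 = 0.03657 yr.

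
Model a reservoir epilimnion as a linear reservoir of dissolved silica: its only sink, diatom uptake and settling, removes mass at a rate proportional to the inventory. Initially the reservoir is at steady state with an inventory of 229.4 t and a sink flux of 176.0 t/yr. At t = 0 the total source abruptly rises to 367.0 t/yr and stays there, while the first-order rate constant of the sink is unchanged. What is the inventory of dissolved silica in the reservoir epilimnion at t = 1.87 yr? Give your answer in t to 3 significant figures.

Residence time τ = M₀/F₀ = 1.303 yr. The eventual steady state is M_∞ = M₀·(F₁/F₀) = 229.4 × 367.0/176.0 = 478.35 t.
The anomaly ΔM(t) = M(t) − M_∞ decays as ΔM₀·e^(−t/τ) with ΔM₀ = 229.4 − 478.35 = −249.0 t.
At t = 1.87 yr, e^(−t/τ) = e^(−1.435) = 0.2382, so ΔM = −59.30 t and M = 478.35 − 59.30 = 419.05 t.

419 t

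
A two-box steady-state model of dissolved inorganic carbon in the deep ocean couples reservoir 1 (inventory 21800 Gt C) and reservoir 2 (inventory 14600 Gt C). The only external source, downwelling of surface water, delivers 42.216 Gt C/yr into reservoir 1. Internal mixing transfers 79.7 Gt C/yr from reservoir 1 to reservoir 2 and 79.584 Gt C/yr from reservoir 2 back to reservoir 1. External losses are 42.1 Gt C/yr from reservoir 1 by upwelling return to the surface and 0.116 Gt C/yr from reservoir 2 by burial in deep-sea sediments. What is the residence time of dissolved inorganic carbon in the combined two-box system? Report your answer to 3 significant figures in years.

862 yr

Treat the two boxes together as one reservoir: the mixing fluxes between them are internal recycling, so τ = ΣM / Σ(external losses).
M_total = 21800 + 14600 = 36400 Gt C.
ΣF_external_out = 42.1 + 0.116 = 42.216 Gt C/yr.
τ = M_total / ΣF_ext = 36400 / 42.216 = 862.2 yr.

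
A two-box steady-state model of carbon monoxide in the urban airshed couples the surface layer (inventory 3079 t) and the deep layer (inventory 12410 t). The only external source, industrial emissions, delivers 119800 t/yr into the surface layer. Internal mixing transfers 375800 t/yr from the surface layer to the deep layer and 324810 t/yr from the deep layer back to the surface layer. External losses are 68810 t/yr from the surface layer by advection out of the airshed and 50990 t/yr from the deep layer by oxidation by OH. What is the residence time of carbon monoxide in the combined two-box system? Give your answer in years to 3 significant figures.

0.129 yr

Residence time in the combined system uses the total inventory and the total *external* removal — internal exchanges between the two boxes cancel.
M_total = 3079 + 12410 = 15489 t.
ΣF_external_out = 68810 + 50990 = 119800 t/yr.
τ = M_total / ΣF_ext = 15489 / 119800 = 0.1293 yr.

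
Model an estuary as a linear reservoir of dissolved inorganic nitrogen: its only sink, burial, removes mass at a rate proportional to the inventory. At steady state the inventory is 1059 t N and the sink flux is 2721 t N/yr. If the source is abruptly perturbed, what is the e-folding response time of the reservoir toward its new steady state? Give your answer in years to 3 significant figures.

0.389 yr

For a linear reservoir the response time equals the residence time τ = M/F.
τ = 1059 / 2721 = 0.3892 yr.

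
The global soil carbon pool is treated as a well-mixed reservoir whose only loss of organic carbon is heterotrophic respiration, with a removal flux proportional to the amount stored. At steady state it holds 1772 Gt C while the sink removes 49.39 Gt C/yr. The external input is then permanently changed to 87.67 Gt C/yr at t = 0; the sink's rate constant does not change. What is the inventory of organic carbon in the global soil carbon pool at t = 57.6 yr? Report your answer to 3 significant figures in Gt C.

The sink rate constant is k = F₀/M₀ = 49.39/1772 = 0.02787 yr⁻¹.
Solving dM/dt = F₁ − kM with M(0) = M₀ gives M(t) = F₁/k + (M₀ − F₁/k)·e^(−kt).
F₁/k = 87.67/0.02787 = 3145.4 Gt C; kt = 0.02787 × 57.6 = 1.605, e^(−kt) = 0.2008.
M(57.6) = 3145.4 + (1772 − 3145.4) × 0.2008 = 3145.4 − 275.8 = 2869.6 Gt C.

2870 Gt C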